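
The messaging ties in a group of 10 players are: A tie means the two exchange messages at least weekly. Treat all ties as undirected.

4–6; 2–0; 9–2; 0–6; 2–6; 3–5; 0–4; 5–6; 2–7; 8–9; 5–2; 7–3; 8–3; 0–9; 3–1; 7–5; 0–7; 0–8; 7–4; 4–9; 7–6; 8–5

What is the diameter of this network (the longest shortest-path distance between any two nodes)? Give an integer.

3

Eccentricity of each node (its greatest distance to any other): 0:3, 1:3, 2:3, 3:2, 4:3, 5:2, 6:3, 7:2, 8:2, 9:3.
The maximum eccentricity is 3, realized for instance by the pair 1–4 via 1 – 3 – 7 – 4. So the diameter is 3.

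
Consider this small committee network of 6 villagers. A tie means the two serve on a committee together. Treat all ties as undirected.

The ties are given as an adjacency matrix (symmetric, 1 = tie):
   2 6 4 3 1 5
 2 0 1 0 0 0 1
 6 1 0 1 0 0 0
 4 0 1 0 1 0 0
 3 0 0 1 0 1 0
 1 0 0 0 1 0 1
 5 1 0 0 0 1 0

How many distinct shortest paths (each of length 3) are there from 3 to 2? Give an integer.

The shortest distance is 3. The length-3 paths are: 3–4–6–2; 3–1–5–2.
That gives 2 distinct shortest paths.

2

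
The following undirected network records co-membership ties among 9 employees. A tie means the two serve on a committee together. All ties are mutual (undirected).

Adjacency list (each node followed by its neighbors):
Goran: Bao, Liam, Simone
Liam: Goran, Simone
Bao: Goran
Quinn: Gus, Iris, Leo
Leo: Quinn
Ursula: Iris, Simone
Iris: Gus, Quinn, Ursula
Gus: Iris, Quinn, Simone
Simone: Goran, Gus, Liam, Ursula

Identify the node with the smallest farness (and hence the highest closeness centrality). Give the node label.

Farness (sum of distances to all others) for each node — Bao:24, Goran:17, Gus:14, Iris:17, Leo:24, Liam:18, Quinn:17, Simone:13, Ursula:16.
The smallest farness is 13, for Simone, so Simone has the highest closeness.

Simone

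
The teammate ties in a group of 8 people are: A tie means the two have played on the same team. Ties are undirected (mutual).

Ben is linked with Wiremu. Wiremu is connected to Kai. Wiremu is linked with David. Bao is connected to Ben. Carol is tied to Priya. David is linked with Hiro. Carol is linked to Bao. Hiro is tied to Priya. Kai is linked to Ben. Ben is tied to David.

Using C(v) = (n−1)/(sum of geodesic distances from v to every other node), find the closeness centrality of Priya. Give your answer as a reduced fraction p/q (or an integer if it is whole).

7/16

Distances from Priya: Bao:2, Ben:3, Carol:1, David:2, Hiro:1, Kai:4, Wiremu:3. Sum = 16.
n = 8, so closeness = 7/16.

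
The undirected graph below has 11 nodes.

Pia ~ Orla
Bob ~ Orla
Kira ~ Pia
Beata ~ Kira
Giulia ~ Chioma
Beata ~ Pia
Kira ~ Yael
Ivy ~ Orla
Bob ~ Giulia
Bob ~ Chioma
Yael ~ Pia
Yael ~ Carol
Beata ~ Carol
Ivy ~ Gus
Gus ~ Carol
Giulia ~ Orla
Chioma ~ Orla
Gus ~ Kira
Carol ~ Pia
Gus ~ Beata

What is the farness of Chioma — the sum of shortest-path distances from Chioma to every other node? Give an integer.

22

Distances from Chioma: Beata:3, Bob:1, Carol:3, Giulia:1, Gus:3, Ivy:2, Kira:3, Orla:1, Pia:2, Yael:3.
Sum = 3 + 1 + 3 + 1 + 3 + 2 + 3 + 1 + 2 + 3 = 22.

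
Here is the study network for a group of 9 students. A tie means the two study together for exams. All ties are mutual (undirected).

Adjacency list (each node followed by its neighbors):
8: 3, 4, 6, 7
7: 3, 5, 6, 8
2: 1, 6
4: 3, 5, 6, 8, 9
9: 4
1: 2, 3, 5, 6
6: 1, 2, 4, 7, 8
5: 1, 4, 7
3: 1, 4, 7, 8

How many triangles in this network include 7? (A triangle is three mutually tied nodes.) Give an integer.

2

7's neighbors: 3, 5, 6, and 8.
Neighbor pairs that are themselves tied: 7–3–8; 7–6–8. Each forms one triangle with 7, for 2 in total.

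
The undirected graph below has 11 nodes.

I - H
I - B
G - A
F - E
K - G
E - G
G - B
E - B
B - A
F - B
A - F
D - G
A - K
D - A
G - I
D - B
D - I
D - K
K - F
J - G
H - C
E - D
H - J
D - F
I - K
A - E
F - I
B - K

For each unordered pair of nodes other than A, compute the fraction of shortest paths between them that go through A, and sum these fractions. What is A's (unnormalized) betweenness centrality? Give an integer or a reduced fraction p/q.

107/210

Pairs whose geodesics pass through A — F–G: 1/6; F–J: 1/7; E–K: 1/5.
All other pairs contribute 0.
Summing the contributions gives betweenness(A) = 107/210.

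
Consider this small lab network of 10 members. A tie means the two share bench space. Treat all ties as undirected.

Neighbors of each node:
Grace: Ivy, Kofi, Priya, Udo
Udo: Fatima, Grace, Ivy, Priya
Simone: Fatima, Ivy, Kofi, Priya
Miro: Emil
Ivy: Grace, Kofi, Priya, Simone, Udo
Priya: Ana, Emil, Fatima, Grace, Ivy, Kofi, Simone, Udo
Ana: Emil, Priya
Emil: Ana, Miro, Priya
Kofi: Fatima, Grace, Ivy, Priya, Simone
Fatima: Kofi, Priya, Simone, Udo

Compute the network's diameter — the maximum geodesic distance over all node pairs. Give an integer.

Eccentricity of each node (its greatest distance to any other): Ana:2, Emil:2, Fatima:3, Grace:3, Ivy:3, Kofi:3, Miro:3, Priya:2, Simone:3, Udo:3.
The maximum eccentricity is 3, realized for instance by the pair Miro–Fatima via Miro – Emil – Priya – Fatima. So the diameter is 3.

3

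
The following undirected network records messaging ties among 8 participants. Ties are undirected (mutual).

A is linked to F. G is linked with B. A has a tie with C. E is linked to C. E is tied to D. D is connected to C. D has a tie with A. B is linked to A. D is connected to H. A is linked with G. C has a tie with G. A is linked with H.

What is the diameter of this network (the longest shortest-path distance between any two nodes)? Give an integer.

Eccentricity of each node (its greatest distance to any other): A:2, B:3, C:2, D:2, E:3, F:3, G:2, H:2.
The maximum eccentricity is 3, realized for instance by the pair F–E via F – A – C – E. So the diameter is 3.

3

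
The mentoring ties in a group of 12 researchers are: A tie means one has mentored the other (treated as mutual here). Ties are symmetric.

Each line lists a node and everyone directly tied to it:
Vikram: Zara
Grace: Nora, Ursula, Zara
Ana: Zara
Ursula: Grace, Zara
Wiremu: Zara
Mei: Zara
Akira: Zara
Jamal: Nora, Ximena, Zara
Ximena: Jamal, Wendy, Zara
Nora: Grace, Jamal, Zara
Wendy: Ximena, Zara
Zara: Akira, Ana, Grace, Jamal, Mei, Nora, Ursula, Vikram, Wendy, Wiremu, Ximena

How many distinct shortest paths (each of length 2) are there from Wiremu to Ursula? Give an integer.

The shortest distance is 2, and the only length-2 path is Wiremu–Zara–Ursula. So there is exactly 1 shortest path.

1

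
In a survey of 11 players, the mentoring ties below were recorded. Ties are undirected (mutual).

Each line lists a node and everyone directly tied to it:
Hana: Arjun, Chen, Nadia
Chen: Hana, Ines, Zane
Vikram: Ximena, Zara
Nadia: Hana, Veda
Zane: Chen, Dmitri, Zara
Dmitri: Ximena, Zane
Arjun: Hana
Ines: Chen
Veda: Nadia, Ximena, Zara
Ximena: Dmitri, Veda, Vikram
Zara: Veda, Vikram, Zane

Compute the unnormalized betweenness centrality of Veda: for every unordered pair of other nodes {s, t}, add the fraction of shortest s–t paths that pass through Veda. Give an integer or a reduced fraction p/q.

28/3

Pairs whose geodesics pass through Veda — Nadia–Ximena: 1; Nadia–Zane: 1/2; Nadia–Dmitri: 1; Nadia–Zara: 1; Nadia–Vikram: 2/2; Ximena–Arjun: 1; Ximena–Zara: 1/2; Ximena–Hana: 1; Arjun–Zara: 1/2; Arjun–Vikram: 2/3; Zara–Hana: 1/2; Hana–Vikram: 2/3.
All other pairs contribute 0.
Summing the contributions gives betweenness(Veda) = 28/3.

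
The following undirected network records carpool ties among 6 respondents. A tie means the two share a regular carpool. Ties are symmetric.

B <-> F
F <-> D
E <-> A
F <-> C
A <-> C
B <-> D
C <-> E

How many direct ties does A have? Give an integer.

2

A is directly tied to C and E. That is 2 neighbors, so the degree of A is 2.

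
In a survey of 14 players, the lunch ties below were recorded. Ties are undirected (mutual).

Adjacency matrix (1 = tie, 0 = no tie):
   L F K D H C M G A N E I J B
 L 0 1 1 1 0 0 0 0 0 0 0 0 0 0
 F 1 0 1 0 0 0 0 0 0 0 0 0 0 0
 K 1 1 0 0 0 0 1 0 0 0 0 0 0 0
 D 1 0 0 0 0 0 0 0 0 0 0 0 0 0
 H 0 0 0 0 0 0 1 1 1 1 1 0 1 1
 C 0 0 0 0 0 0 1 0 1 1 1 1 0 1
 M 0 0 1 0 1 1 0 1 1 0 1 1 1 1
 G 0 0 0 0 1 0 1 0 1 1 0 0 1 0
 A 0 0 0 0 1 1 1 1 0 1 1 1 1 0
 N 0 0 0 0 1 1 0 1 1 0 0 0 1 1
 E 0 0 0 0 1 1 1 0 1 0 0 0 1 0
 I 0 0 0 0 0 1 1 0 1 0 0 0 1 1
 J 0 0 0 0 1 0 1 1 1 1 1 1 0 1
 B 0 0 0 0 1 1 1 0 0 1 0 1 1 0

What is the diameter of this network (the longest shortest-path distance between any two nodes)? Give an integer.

5

Eccentricity of each node (its greatest distance to any other): A:4, B:4, C:4, D:5, E:4, F:4, G:4, H:4, I:4, J:4, K:3, L:4, M:3, N:5.
The maximum eccentricity is 5, realized for instance by the pair D–N via D – L – K – M – H – N. So the diameter is 5.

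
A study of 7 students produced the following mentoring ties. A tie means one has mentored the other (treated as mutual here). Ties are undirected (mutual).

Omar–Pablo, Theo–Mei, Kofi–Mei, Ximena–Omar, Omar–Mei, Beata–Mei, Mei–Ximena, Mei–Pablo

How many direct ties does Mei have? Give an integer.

6

Mei is directly tied to Beata, Kofi, Omar, Pablo, Theo, and Ximena. That is 6 neighbors, so the degree of Mei is 6.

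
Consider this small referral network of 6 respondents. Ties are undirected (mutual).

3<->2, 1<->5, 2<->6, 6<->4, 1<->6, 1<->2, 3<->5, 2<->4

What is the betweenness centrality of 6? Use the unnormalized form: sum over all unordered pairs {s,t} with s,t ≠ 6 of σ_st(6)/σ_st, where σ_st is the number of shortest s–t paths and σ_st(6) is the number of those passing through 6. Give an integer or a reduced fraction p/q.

5/6

Pairs whose geodesics pass through 6 — 5–4: 1/3; 1–4: 1/2.
All other pairs contribute 0.
Summing the contributions gives betweenness(6) = 5/6.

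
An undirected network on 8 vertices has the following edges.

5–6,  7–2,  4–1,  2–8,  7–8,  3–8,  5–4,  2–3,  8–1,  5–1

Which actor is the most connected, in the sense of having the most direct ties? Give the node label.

Degrees — 1:3, 2:3, 3:2, 4:2, 5:3, 6:1, 7:2, 8:4.
The maximum is 4, attained only by 8.

8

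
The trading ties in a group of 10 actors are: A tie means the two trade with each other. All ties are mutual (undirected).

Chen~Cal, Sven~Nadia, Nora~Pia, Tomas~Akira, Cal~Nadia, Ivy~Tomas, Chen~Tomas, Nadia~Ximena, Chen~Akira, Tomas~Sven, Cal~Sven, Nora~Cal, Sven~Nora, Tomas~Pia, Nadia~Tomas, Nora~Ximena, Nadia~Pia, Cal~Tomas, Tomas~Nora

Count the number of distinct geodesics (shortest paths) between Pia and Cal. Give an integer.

3

The shortest distance is 2. The length-2 paths are: Pia–Tomas–Cal; Pia–Nadia–Cal; Pia–Nora–Cal.
That gives 3 distinct shortest paths.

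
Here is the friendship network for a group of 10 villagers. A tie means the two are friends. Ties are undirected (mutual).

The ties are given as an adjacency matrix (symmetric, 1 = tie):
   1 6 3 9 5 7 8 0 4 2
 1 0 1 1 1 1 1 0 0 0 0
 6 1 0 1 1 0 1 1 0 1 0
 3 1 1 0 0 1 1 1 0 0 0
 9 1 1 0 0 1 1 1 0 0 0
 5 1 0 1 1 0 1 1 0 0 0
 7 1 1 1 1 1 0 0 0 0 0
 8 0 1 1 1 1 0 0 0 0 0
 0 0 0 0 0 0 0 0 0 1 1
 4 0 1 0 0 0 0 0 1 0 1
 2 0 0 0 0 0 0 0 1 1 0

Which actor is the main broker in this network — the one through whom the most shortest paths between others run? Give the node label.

6

Unnormalized betweenness of each node: 0:0, 1:1, 2:0, 3:13/10, 4:14, 5:7/10, 6:187/10, 7:1, 8:1, 9:13/10.
6 has the largest value, 187/10, making it the main broker — the node through which the most shortest paths run.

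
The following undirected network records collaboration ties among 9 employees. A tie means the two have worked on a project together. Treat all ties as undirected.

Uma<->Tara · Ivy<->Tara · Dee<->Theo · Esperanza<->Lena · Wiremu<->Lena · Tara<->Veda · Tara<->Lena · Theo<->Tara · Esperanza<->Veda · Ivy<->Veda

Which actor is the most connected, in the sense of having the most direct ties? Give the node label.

Tara

Degrees — Dee:1, Esperanza:2, Ivy:2, Lena:3, Tara:5, Theo:2, Uma:1, Veda:3, Wiremu:1.
The maximum is 5, attained only by Tara.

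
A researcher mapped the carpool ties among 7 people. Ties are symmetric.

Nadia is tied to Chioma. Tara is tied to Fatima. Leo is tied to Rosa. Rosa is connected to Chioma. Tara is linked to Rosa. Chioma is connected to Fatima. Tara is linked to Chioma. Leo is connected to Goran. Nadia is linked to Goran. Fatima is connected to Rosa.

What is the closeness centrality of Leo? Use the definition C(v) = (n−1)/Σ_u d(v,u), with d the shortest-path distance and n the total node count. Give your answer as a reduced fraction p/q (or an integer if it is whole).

Distances from Leo: Chioma:2, Fatima:2, Goran:1, Nadia:2, Rosa:1, Tara:2. Sum = 10.
n = 7, so closeness = 6/10 = 3/5.

3/5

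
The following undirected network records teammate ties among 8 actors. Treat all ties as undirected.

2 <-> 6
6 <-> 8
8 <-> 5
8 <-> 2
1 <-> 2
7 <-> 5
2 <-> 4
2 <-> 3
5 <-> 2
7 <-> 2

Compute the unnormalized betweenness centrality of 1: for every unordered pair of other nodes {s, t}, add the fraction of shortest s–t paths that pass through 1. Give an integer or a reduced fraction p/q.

No shortest path between any pair of other nodes passes through 1.
Summing the contributions gives betweenness(1) = 0.

0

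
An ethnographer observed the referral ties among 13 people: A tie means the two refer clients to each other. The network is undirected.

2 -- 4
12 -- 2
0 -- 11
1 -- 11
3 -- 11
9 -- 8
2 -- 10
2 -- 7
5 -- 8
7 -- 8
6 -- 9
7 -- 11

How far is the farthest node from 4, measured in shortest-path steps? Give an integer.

5

Distances from 4: 0:4, 1:4, 2:1, 3:4, 5:4, 6:5, 7:2, 8:3, 9:4, 10:2, 11:3, 12:2.
The largest is 5 (to 6), so the eccentricity of 4 is 5.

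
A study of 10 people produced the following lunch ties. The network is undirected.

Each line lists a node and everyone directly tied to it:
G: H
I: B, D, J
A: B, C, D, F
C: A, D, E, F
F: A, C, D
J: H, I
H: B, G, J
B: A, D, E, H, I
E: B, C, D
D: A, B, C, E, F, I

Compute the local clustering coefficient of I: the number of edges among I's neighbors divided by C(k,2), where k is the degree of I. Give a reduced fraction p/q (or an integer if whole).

I's neighbors: B, D, and J (k = 3).
Possible neighbor pairs: C(3,2) = 3. Edges among them: B–D → e = 1.
Clustering(I) = 1/3.

1/3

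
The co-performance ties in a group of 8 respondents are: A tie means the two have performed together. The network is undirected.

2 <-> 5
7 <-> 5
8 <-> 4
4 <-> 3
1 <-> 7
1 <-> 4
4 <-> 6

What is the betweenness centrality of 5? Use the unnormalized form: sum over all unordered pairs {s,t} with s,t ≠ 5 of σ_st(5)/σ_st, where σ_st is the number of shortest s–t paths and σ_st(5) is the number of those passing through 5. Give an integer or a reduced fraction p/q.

Pairs whose geodesics pass through 5 — 2–4: 1; 2–1: 1; 2–7: 1; 2–8: 1; 2–3: 1; 2–6: 1.
All other pairs contribute 0.
Summing the contributions gives betweenness(5) = 6.

6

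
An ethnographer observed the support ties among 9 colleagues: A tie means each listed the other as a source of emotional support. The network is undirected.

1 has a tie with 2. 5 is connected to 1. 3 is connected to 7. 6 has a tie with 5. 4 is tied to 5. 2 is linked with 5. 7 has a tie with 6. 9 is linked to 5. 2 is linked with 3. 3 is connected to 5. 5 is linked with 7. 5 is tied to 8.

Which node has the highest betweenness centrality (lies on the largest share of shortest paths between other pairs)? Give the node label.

5

Unnormalized betweenness of each node: 1:0, 2:1/2, 3:1/2, 4:0, 5:45/2, 6:0, 7:1/2, 8:0, 9:0.
5 has the largest value, 45/2, making it the main broker — the node through which the most shortest paths run.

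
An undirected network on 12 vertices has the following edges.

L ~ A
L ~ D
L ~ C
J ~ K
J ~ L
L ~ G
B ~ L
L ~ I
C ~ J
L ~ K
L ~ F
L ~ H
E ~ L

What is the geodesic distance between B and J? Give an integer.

2

One shortest route is B – L – J, which uses 2 edges, and B and J are not directly tied, so nothing shorter exists. So d(B,J) = 2.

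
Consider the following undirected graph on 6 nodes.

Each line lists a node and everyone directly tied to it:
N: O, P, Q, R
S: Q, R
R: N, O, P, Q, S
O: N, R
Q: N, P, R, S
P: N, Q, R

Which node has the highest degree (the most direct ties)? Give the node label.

Degrees — N:4, O:2, P:3, Q:4, R:5, S:2.
The maximum is 5, attained only by R.

R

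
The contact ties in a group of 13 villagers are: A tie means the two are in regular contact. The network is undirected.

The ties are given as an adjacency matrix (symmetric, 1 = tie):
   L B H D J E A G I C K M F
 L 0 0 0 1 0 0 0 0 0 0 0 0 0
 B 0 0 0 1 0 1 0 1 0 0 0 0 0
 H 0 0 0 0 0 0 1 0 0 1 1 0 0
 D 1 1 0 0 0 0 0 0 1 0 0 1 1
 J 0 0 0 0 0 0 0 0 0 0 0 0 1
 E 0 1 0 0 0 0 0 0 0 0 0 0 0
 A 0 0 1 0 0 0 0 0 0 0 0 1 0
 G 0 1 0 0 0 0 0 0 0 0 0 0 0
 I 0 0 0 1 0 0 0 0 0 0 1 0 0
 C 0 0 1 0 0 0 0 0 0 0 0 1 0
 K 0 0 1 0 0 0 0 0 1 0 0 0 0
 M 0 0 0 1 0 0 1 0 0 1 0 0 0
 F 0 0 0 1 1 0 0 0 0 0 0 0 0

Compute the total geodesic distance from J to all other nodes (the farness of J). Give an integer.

40

Distances from J: A:4, B:3, C:4, D:2, E:4, F:1, G:4, H:5, I:3, K:4, L:3, M:3.
Sum = 4 + 3 + 4 + 2 + 4 + 1 + 4 + 5 + 3 + 4 + 3 + 3 = 40.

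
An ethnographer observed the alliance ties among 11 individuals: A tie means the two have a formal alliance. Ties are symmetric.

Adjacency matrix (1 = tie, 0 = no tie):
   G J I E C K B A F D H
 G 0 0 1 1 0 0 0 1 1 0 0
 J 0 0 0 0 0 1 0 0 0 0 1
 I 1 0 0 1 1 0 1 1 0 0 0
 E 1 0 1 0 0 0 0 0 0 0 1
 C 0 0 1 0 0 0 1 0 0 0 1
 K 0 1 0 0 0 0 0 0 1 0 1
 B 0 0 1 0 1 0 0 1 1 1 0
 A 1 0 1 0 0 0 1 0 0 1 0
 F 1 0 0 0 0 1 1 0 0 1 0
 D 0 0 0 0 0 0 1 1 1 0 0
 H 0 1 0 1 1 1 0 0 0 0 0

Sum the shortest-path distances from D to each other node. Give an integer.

Distances from D: A:1, B:1, C:2, E:3, F:1, G:2, H:3, I:2, J:3, K:2.
Sum = 1 + 1 + 2 + 3 + 1 + 2 + 3 + 2 + 3 + 2 = 20.

20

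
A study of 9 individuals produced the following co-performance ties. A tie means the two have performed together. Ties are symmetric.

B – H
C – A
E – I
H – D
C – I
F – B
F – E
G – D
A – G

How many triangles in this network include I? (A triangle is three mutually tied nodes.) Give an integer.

0

I's neighbors are C and E, but none of them are tied to each other, so no triangle contains I.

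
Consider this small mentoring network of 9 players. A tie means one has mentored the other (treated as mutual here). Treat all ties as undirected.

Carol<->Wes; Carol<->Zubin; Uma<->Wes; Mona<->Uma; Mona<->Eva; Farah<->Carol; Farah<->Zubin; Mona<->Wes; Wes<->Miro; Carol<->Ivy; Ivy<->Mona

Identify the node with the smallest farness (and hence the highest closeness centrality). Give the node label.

Farness (sum of distances to all others) for each node — Carol:13, Eva:21, Farah:19, Ivy:15, Miro:19, Mona:14, Uma:16, Wes:12, Zubin:19.
The smallest farness is 12, for Wes, so Wes has the highest closeness.

Wes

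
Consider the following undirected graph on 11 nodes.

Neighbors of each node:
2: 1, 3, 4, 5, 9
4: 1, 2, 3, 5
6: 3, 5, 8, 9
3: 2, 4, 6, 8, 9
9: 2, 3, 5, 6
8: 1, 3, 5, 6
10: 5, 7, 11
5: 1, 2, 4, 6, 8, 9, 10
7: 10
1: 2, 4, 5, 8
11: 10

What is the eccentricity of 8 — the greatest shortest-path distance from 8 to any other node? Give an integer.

3

Distances from 8: 1:1, 2:2, 3:1, 4:2, 5:1, 6:1, 7:3, 9:2, 10:2, 11:3.
The largest is 3 (to 7 and 11), so the eccentricity of 8 is 3.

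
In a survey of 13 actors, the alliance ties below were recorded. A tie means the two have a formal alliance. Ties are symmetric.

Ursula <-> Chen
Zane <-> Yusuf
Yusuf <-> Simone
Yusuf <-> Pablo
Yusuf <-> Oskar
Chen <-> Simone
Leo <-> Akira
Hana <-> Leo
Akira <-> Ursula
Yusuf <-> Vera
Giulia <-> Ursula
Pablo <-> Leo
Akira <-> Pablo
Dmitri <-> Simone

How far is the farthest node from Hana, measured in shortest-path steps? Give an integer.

5

Distances from Hana: Akira:2, Chen:4, Dmitri:5, Giulia:4, Leo:1, Oskar:4, Pablo:2, Simone:4, Ursula:3, Vera:4, Yusuf:3, Zane:4.
The largest is 5 (to Dmitri), so the eccentricity of Hana is 5.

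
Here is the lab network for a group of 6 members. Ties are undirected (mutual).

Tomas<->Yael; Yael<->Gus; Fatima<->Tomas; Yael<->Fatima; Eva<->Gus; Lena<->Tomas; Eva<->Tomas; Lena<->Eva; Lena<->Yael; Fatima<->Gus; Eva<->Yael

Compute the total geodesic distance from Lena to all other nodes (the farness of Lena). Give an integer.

7

Distances from Lena: Eva:1, Fatima:2, Gus:2, Tomas:1, Yael:1.
Sum = 1 + 2 + 2 + 1 + 1 = 7.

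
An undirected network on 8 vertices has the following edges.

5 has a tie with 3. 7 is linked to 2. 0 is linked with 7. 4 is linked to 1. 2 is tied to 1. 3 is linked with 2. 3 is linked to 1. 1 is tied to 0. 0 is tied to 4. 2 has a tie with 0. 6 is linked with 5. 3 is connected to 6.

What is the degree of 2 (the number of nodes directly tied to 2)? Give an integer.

2 is directly tied to 0, 1, 3, and 7. That is 4 neighbors, so the degree of 2 is 4.

4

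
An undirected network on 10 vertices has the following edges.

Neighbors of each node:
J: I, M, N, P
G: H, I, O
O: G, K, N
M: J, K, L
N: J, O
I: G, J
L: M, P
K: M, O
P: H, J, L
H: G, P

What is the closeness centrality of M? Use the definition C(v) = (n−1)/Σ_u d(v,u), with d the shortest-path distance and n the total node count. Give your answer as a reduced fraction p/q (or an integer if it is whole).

Distances from M: G:3, H:3, I:2, J:1, K:1, L:1, N:2, O:2, P:2. Sum = 17.
n = 10, so closeness = 9/17.

9/17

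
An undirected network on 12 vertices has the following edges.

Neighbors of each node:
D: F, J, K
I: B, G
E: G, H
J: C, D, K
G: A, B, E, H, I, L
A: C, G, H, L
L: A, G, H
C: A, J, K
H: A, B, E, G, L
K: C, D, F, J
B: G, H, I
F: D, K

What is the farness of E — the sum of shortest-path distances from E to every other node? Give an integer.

Distances from E: A:2, B:2, C:3, D:5, F:5, G:1, H:1, I:2, J:4, K:4, L:2.
Sum = 2 + 2 + 3 + 5 + 5 + 1 + 1 + 2 + 4 + 4 + 2 = 31.

31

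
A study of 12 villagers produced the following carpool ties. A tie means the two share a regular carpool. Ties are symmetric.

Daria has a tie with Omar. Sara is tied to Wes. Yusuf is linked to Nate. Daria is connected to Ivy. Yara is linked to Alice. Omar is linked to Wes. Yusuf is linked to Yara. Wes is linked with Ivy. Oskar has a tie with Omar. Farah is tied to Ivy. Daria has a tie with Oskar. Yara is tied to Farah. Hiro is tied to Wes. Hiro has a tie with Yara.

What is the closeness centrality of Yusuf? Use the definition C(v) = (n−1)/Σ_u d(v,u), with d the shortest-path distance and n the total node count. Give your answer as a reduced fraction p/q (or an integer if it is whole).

11/31

Distances from Yusuf: Alice:2, Daria:4, Farah:2, Hiro:2, Ivy:3, Nate:1, Omar:4, Oskar:5, Sara:4, Wes:3, Yara:1. Sum = 31.
n = 12, so closeness = 11/31.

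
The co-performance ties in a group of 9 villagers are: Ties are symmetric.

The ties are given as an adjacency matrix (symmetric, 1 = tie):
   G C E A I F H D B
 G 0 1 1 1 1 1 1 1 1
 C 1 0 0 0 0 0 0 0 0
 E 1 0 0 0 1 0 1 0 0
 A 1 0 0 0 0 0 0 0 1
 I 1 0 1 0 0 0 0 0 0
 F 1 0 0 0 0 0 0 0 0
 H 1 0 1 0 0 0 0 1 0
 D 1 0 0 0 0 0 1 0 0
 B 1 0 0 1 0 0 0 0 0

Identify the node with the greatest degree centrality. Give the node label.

Degrees — A:2, B:2, C:1, D:2, E:3, F:1, G:8, H:3, I:2.
The maximum is 8, attained only by G.

G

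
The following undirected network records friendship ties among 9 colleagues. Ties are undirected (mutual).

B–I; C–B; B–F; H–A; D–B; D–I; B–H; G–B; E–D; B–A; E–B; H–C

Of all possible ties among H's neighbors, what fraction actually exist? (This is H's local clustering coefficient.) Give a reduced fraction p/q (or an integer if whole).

H's neighbors: A, B, and C (k = 3).
Possible neighbor pairs: C(3,2) = 3. Edges among them: A–B, B–C → e = 2.
Clustering(H) = 2/3.

2/3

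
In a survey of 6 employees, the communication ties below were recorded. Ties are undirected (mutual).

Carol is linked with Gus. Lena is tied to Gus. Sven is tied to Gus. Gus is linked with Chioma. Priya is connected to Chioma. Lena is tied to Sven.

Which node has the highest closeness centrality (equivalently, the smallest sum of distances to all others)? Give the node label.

Farness (sum of distances to all others) for each node — Carol:10, Chioma:8, Gus:6, Lena:9, Priya:12, Sven:9.
The smallest farness is 6, for Gus, so Gus has the highest closeness.

Gus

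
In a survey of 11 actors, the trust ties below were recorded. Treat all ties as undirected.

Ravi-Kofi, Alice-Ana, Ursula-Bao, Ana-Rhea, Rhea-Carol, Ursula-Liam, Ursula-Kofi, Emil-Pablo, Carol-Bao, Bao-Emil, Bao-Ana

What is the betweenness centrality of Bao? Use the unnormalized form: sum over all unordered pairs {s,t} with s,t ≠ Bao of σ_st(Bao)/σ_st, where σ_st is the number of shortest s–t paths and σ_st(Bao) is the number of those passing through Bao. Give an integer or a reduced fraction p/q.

Pairs whose geodesics pass through Bao — Pablo–Liam: 1; Pablo–Ursula: 1; Pablo–Ana: 1; Pablo–Alice: 1; Pablo–Ravi: 1; Pablo–Carol: 1; Pablo–Rhea: 2/2; Pablo–Kofi: 1; Emil–Liam: 1; Emil–Ursula: 1; Emil–Ana: 1; Emil–Alice: 1; Emil–Ravi: 1; Emil–Carol: 1 … (+20 more pairs).
All other pairs contribute 0.
Summing the contributions gives betweenness(Bao) = 33.

33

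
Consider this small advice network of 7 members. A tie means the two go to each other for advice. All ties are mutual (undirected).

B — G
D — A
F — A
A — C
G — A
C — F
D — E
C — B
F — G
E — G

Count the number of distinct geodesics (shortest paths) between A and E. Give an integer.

2

The shortest distance is 2. The length-2 paths are: A–D–E; A–G–E.
That gives 2 distinct shortest paths.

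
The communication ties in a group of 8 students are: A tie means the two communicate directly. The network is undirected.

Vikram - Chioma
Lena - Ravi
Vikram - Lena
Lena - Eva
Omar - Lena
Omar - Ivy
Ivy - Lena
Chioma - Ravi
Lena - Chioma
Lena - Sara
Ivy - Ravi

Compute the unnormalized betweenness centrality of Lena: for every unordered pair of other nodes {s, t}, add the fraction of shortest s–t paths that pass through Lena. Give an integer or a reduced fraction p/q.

31/2

Pairs whose geodesics pass through Lena — Vikram–Ivy: 1; Vikram–Ravi: 1/2; Vikram–Omar: 1; Vikram–Sara: 1; Vikram–Eva: 1; Ivy–Chioma: 1/2; Ivy–Sara: 1; Ivy–Eva: 1; Chioma–Omar: 1; Chioma–Sara: 1; Chioma–Eva: 1; Ravi–Omar: 1/2; Ravi–Sara: 1; Ravi–Eva: 1 … (+3 more pairs).
All other pairs contribute 0.
Summing the contributions gives betweenness(Lena) = 31/2.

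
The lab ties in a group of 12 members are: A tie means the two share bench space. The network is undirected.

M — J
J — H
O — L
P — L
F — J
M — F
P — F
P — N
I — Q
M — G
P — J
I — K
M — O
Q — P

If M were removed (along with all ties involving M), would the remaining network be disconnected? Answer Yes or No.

Yes

Removing M leaves {F, H, I, J, K, L, N, O, P, and Q} with no path to {G}, so the network splits into 2 components. M is a cut vertex.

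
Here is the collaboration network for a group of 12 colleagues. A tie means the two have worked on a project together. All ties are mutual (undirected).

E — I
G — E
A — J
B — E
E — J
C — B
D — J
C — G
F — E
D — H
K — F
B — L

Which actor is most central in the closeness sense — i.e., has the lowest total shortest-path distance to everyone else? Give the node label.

E

Farness (sum of distances to all others) for each node — A:32, B:24, C:32, D:30, E:18, F:26, G:26, H:40, I:28, J:22, K:36, L:34.
The smallest farness is 18, for E, so E has the highest closeness.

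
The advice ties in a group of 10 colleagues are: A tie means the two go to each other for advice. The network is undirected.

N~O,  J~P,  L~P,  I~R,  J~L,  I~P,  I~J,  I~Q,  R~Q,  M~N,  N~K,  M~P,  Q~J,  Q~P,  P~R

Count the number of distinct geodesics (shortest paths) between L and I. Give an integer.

2

The shortest distance is 2. The length-2 paths are: L–J–I; L–P–I.
That gives 2 distinct shortest paths.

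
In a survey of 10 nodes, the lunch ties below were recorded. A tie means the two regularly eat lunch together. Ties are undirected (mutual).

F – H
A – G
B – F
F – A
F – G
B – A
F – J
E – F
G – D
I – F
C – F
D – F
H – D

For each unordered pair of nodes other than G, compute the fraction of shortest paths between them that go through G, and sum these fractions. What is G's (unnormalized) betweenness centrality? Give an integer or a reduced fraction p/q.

Pairs whose geodesics pass through G — A–D: 1/2.
All other pairs contribute 0.
Summing the contributions gives betweenness(G) = 1/2.

1/2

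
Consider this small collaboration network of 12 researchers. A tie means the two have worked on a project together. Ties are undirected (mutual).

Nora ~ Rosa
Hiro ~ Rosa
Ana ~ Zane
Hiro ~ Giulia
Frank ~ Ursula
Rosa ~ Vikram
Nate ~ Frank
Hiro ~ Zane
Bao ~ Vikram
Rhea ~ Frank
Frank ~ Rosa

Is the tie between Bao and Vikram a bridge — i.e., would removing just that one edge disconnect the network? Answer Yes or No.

Yes

Without the Bao–Vikram edge there is no alternate route between Bao and Vikram, so the network disconnects. It is a bridge.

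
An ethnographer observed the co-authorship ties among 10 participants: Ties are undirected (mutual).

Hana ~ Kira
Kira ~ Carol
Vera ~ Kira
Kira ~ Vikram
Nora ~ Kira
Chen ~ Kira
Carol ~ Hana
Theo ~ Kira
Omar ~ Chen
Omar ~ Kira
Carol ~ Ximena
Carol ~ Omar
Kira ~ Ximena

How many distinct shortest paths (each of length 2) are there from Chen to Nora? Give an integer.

The shortest distance is 2, and the only length-2 path is Chen–Kira–Nora. So there is exactly 1 shortest path.

1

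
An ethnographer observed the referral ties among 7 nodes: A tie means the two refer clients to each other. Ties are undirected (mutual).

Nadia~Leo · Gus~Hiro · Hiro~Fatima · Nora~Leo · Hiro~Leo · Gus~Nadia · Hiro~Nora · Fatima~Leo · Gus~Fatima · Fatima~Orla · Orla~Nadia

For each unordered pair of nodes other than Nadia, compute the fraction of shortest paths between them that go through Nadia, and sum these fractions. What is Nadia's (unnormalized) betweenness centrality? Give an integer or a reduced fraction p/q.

Pairs whose geodesics pass through Nadia — Orla–Gus: 1/2; Orla–Nora: 1/3; Orla–Leo: 1/2; Gus–Leo: 1/3.
All other pairs contribute 0.
Summing the contributions gives betweenness(Nadia) = 5/3.

5/3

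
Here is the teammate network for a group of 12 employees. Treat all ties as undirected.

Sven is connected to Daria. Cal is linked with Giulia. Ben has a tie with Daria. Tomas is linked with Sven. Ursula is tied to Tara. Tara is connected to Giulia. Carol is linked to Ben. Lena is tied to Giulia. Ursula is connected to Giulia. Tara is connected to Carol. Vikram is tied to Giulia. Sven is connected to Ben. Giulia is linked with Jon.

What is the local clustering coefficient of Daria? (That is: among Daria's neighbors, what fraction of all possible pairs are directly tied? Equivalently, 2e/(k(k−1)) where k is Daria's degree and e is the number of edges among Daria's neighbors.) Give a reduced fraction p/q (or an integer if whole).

Daria's neighbors: Ben and Sven (k = 2).
Possible neighbor pairs: C(2,2) = 1. Edges among them: Ben–Sven → e = 1.
Clustering(Daria) = 1/1.

1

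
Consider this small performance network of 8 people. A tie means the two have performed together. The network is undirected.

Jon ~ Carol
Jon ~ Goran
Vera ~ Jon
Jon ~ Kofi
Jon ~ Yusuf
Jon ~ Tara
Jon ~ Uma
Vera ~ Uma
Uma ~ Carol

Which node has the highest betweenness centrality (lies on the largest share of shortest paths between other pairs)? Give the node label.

Jon

Unnormalized betweenness of each node: Carol:0, Goran:0, Jon:37/2, Kofi:0, Tara:0, Uma:1/2, Vera:0, Yusuf:0.
Jon has the largest value, 37/2, making it the main broker — the node through which the most shortest paths run.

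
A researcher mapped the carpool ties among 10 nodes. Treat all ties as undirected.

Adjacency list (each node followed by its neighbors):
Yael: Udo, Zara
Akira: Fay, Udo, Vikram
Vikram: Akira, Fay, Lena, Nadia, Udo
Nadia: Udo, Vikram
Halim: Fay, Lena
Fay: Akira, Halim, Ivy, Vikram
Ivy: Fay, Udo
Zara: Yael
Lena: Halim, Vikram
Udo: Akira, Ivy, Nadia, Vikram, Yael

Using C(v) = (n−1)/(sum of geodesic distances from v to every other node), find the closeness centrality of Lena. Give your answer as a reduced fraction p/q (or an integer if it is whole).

Distances from Lena: Akira:2, Fay:2, Halim:1, Ivy:3, Nadia:2, Udo:2, Vikram:1, Yael:3, Zara:4. Sum = 20.
n = 10, so closeness = 9/20.

9/20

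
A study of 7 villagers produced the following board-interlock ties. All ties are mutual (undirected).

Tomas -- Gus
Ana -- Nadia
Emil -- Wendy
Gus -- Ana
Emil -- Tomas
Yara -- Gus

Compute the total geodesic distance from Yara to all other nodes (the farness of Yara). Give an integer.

Distances from Yara: Ana:2, Emil:3, Gus:1, Nadia:3, Tomas:2, Wendy:4.
Sum = 2 + 3 + 1 + 3 + 2 + 4 = 15.

15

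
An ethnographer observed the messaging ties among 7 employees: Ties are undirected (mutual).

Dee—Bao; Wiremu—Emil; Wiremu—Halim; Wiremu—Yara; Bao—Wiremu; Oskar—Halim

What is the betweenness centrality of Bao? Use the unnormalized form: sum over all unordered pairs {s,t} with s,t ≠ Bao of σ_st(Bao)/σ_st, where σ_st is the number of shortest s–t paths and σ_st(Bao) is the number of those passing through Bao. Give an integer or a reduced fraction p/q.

Pairs whose geodesics pass through Bao — Emil–Dee: 1; Halim–Dee: 1; Yara–Dee: 1; Oskar–Dee: 1; Dee–Wiremu: 1.
All other pairs contribute 0.
Summing the contributions gives betweenness(Bao) = 5.

5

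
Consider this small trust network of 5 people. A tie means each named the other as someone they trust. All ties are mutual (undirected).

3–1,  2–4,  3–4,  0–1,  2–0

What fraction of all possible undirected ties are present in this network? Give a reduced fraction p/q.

There are 5 edges and 5 nodes, so the maximum possible is C(5,2) = 10.
Density = 5/10 = 1/2.

1/2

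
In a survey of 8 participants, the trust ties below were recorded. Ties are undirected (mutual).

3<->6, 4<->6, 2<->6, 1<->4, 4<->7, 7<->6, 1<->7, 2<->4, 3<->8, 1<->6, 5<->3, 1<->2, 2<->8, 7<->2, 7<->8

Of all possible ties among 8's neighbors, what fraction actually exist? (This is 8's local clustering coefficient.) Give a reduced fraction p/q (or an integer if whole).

1/3

8's neighbors: 2, 3, and 7 (k = 3).
Possible neighbor pairs: C(3,2) = 3. Edges among them: 2–7 → e = 1.
Clustering(8) = 1/3.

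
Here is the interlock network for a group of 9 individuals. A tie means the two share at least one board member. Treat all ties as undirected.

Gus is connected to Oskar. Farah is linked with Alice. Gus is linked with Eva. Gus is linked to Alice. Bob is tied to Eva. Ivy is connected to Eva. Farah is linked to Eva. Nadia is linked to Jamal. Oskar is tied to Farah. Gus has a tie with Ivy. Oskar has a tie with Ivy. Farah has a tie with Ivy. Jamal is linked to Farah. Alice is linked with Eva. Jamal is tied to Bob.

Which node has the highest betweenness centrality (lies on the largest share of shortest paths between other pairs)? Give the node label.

Unnormalized betweenness of each node: Alice:13/20, Bob:7/5, Eva:169/30, Farah:154/15, Gus:17/12, Ivy:37/30, Jamal:31/4, Nadia:0, Oskar:13/20.
Farah has the largest value, 154/15, making it the main broker — the node through which the most shortest paths run.

Farah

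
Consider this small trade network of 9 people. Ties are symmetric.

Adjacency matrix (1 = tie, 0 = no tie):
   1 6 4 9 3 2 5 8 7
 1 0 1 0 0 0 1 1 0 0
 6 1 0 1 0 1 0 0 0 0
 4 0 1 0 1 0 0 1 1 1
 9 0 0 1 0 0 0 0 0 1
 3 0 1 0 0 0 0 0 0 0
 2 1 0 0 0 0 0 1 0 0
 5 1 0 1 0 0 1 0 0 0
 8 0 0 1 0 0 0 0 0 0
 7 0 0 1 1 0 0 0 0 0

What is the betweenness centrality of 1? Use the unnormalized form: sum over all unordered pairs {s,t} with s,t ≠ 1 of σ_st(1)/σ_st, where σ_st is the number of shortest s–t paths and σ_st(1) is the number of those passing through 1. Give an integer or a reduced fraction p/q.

Pairs whose geodesics pass through 1 — 6–2: 1; 6–5: 1/2; 3–2: 1; 3–5: 1/2.
All other pairs contribute 0.
Summing the contributions gives betweenness(1) = 3.

3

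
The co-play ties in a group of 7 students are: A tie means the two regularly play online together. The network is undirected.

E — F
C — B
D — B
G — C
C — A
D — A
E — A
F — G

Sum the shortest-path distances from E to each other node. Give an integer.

11

Distances from E: A:1, B:3, C:2, D:2, F:1, G:2.
Sum = 1 + 3 + 2 + 2 + 1 + 2 = 11.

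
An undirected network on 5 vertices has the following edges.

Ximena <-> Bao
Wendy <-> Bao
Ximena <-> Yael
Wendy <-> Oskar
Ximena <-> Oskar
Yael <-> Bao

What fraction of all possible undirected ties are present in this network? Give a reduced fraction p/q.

There are 6 edges and 5 nodes, so the maximum possible is C(5,2) = 10.
Density = 6/10 = 3/5.

3/5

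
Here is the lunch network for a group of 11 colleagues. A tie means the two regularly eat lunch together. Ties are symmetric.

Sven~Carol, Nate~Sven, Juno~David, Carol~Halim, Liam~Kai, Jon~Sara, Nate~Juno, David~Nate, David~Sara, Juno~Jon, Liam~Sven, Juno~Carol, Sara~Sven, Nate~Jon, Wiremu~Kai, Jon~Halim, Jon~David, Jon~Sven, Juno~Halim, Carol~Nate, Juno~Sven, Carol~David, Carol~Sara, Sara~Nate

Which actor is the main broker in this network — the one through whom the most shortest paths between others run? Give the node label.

Unnormalized betweenness of each node: Carol:7/2, David:11/30, Halim:1/6, Jon:7/2, Juno:89/30, Kai:9, Liam:16, Nate:7/6, Sara:29/30, Sven:641/30, Wiremu:0.
Sven has the largest value, 641/30, making it the main broker — the node through which the most shortest paths run.

Sven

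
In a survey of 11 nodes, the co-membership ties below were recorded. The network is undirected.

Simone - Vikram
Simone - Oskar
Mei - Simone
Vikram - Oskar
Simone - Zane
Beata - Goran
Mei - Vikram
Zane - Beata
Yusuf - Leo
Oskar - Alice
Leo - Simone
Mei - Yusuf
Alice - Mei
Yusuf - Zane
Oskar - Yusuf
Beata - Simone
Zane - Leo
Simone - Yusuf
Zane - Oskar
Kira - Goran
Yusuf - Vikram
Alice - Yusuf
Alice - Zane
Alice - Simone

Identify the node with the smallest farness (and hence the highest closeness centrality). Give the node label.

Simone

Farness (sum of distances to all others) for each node — Alice:18, Beata:17, Goran:24, Kira:33, Leo:20, Mei:19, Oskar:18, Simone:13, Vikram:19, Yusuf:16, Zane:15.
The smallest farness is 13, for Simone, so Simone has the highest closeness.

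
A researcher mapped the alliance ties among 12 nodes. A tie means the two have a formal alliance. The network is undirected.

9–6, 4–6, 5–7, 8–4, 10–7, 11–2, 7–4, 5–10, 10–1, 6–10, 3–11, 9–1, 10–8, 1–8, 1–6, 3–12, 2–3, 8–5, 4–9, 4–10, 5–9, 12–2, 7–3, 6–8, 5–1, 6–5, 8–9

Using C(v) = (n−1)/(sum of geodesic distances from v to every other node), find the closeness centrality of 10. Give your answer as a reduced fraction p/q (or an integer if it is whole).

11/19

Distances from 10: 1:1, 2:3, 3:2, 4:1, 5:1, 6:1, 7:1, 8:1, 9:2, 11:3, 12:3. Sum = 19.
n = 12, so closeness = 11/19.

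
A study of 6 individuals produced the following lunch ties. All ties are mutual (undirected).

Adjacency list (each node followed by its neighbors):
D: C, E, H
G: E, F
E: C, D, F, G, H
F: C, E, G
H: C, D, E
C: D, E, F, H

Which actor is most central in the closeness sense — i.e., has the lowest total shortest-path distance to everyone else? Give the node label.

E

Farness (sum of distances to all others) for each node — C:6, D:7, E:5, F:7, G:8, H:7.
The smallest farness is 5, for E, so E has the highest closeness.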